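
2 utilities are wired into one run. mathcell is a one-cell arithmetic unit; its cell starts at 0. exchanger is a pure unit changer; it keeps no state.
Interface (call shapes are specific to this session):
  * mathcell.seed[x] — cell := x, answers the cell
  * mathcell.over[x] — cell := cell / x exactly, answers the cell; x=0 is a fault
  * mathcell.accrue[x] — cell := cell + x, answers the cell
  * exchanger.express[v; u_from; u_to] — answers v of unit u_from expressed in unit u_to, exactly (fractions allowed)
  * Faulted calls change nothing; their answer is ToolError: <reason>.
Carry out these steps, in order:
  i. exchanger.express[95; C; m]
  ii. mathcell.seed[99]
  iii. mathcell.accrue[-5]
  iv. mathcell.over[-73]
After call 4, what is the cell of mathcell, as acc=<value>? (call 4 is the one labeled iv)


I call exchanger.express using 95, C, m: ToolError: incompatible units.
I try mathcell.seed using 99, which returns 99.
Calling mathcell.accrue using -5, and get 94.
I invoke mathcell.over using -73, giving -94/73.

Answer: acc=-94/73


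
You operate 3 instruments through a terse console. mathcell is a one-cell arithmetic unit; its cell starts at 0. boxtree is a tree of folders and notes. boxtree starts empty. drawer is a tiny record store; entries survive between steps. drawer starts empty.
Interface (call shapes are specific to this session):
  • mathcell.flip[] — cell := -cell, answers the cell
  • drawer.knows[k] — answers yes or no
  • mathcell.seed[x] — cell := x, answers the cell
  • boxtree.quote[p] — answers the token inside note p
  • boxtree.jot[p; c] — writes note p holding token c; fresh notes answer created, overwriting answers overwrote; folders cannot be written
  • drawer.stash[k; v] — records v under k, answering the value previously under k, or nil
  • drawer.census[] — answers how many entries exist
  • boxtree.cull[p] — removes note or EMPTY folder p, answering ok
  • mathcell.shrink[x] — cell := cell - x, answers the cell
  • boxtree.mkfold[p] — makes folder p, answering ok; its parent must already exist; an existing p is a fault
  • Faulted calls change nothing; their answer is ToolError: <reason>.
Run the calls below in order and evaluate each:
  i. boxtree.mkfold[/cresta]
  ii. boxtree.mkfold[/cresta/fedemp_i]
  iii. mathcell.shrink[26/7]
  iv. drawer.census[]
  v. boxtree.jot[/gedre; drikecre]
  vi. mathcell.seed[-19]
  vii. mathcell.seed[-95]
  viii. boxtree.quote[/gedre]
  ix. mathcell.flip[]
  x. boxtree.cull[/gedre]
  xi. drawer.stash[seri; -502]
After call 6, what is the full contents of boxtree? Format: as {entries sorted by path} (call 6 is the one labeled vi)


;; 1. boxtree.mkfold(p: /cresta) : ok
;; 2. boxtree.mkfold(p: /cresta/fedemp_i) : ok
;; 3. mathcell.shrink(x: 26/7) : -26/7
;; 4. drawer.census() : 0
;; 5. boxtree.jot(p: /gedre, c: drikecre) : created
;; 6. mathcell.seed(x: -19) : -19
;; 7. mathcell.seed(x: -95) : -95
;; 8. boxtree.quote(p: /gedre) : drikecre
;; 9. mathcell.flip() : 95
;; 10. boxtree.cull(p: /gedre) : ok
;; 11. drawer.stash(k: seri, v: -502) : nil

Answer: {cresta/, cresta/fedemp_i/, gedre=drikecre}


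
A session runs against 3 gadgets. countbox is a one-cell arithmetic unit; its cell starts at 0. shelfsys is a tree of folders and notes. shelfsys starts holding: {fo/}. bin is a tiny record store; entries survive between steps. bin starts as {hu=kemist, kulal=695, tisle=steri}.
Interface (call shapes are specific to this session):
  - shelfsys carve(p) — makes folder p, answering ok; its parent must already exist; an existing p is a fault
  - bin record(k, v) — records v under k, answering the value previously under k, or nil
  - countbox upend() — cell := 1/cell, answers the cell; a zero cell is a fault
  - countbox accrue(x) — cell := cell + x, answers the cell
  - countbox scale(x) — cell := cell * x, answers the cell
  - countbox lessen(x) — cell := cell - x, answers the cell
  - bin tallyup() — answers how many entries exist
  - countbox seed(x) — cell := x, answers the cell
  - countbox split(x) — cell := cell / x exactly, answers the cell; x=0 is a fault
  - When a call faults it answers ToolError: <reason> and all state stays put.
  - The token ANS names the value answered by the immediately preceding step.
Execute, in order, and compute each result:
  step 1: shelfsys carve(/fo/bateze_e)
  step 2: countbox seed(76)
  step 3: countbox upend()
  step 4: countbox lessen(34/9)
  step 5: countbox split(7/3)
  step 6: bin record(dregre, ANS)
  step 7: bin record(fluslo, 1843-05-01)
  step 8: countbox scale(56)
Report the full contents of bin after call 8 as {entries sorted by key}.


Answer: {dregre=-2575/1596, fluslo=1843-05-01, hu=kemist, kulal=695, tisle=steri}

Derivation:
I use shelfsys carve with p='/fo/bateze_e', yielding ok.
I run countbox seed with x='76', and see 76.
I run countbox upend(), which returns 1/76.
I call countbox lessen with x='34/9', and observe -2575/684.
I use countbox split with x='7/3', and observe -2575/1596.
Using bin record with k='dregre', v='ANS': nil.
Using bin record with k='fluslo', v='1843-05-01', and observe nil.
I try countbox scale with x='56', → -5150/57.


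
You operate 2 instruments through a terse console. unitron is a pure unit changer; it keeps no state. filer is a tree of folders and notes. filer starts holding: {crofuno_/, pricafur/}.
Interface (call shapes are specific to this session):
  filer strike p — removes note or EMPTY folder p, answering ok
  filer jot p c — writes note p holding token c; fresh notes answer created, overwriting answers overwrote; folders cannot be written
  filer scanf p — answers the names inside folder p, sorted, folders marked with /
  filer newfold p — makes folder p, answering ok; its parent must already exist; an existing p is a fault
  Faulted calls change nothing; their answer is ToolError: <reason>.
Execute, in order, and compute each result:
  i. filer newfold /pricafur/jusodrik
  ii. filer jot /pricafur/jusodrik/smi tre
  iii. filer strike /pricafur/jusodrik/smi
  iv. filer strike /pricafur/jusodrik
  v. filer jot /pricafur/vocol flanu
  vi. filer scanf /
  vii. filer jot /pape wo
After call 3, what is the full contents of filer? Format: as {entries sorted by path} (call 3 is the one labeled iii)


% filer newfold p: /pricafur/jusodrik
[out] ok
% filer jot p: /pricafur/jusodrik/smi c: tre
[out] created
% filer strike p: /pricafur/jusodrik/smi
[out] ok
% filer strike p: /pricafur/jusodrik
[out] ok
% filer jot p: /pricafur/vocol c: flanu
[out] created
% filer scanf p: /
[out] [crofuno_/, pricafur/]
% filer jot p: /pape c: wo
[out] created

Answer: {crofuno_/, pricafur/, pricafur/jusodrik/}


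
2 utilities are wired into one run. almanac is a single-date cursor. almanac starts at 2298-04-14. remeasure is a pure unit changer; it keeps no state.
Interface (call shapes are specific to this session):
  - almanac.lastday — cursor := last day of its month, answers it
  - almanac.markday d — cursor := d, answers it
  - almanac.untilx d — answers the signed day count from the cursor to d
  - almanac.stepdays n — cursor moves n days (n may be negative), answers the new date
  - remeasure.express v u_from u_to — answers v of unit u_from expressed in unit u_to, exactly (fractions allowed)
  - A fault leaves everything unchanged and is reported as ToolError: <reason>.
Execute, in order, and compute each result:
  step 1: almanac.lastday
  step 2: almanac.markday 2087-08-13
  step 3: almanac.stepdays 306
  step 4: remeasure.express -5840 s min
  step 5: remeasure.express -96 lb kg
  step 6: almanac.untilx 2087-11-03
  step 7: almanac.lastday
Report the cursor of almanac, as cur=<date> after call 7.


Answer: cur=2088-06-30

Derivation:
>> lastday()
<< 2298-04-30
>> markday(d=2087-08-13)
<< 2087-08-13
>> stepdays(n=306)
<< 2088-06-14
>> express(v=-5840, u_from=s, u_to=min)
<< -292/3
>> express(v=-96, u_from=lb, u_to=kg)
<< -136077711/3125000
>> untilx(d=2087-11-03)
<< -224
>> lastday()
<< 2088-06-30


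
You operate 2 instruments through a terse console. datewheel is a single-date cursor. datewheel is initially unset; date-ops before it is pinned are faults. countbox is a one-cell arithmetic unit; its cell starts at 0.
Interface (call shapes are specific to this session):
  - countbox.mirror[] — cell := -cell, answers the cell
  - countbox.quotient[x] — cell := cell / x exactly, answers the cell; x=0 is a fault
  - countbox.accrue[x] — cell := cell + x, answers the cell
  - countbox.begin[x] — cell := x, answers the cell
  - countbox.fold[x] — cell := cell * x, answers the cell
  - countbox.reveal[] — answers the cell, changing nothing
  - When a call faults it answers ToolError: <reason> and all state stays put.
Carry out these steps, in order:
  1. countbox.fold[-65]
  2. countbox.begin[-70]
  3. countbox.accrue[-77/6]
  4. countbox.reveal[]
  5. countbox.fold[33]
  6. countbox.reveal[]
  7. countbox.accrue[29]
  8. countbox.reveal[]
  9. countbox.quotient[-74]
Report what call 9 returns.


Answer: 5409/148

Derivation:
-> countbox.fold(x='-65')
<- 0
-> countbox.begin(x='-70')
<- -70
-> countbox.accrue(x='-77/6')
<- -497/6
-> countbox.reveal()
<- -497/6
-> countbox.fold(x='33')
<- -5467/2
-> countbox.reveal()
<- -5467/2
-> countbox.accrue(x='29')
<- -5409/2
-> countbox.reveal()
<- -5409/2
-> countbox.quotient(x='-74')
<- 5409/148


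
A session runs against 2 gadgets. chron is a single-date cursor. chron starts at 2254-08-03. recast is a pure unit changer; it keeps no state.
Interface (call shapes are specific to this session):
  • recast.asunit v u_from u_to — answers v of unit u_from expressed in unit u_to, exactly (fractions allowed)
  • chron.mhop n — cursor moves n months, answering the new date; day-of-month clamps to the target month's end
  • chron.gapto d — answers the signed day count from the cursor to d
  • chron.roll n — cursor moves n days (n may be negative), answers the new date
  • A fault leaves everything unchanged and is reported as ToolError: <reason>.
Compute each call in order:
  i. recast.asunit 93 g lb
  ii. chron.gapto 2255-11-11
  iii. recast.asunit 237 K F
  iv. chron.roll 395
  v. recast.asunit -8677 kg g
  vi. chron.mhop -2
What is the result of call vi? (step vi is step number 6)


Answer: 2255-07-02

Derivation:
% recast.asunit v→93 u_from→g u_to→lb
  9300000/45359237
% chron.gapto d→2255-11-11
  465
% recast.asunit v→237 u_from→K u_to→F
  -3307/100
% chron.roll n→395
  2255-09-02
% recast.asunit v→-8677 u_from→kg u_to→g
  -8677000
% chron.mhop n→-2
  2255-07-02


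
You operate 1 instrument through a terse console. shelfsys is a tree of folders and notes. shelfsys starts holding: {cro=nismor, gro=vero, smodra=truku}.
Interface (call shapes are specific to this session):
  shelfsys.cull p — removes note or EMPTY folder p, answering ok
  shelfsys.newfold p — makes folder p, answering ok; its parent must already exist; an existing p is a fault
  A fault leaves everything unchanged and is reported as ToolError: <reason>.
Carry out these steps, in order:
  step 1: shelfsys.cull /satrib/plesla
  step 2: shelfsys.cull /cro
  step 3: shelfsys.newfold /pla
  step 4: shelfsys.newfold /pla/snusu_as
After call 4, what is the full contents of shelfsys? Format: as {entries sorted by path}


! cull(p=/satrib/plesla) : ToolError: not found
! cull(p=/cro) : ok
! newfold(p=/pla) : ok
! newfold(p=/pla/snusu_as) : ok

Answer: {gro=vero, pla/, pla/snusu_as/, smodra=truku}


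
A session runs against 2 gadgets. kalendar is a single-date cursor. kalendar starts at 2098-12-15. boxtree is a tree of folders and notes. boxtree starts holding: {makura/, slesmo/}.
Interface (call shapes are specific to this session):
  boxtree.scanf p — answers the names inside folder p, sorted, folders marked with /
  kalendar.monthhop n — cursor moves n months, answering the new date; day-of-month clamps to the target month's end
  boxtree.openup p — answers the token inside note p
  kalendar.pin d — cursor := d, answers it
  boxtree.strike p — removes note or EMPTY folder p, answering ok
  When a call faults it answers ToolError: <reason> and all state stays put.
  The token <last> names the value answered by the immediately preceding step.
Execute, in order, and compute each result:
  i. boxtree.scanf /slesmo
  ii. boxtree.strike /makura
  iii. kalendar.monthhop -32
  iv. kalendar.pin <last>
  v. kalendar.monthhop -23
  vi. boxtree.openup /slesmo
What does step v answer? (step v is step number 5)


Answer: 2094-05-15

Derivation:
>>> boxtree.scanf /slesmo
= []
>>> boxtree.strike /makura
= ok
>>> kalendar.monthhop -32
= 2096-04-15
>>> kalendar.pin <last>
= 2096-04-15
>>> kalendar.monthhop -23
= 2094-05-15
>>> boxtree.openup /slesmo
= ToolError: is a directory


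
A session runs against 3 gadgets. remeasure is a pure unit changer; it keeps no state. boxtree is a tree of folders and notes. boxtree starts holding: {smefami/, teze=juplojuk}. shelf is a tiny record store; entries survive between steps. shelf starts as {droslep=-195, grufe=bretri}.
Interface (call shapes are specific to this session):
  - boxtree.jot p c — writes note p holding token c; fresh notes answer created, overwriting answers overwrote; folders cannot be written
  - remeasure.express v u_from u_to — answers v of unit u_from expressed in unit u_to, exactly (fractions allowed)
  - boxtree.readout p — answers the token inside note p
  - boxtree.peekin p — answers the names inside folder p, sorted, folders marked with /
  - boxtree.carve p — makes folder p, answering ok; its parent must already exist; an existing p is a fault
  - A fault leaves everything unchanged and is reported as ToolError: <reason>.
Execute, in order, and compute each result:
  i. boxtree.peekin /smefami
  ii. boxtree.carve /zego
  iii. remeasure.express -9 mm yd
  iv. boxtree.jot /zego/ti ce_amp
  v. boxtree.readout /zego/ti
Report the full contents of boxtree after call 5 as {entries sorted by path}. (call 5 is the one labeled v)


Answer: {smefami/, teze=juplojuk, zego/, zego/ti=ce_amp}

Derivation:
Step: boxtree.peekin[/smefami]
Result: []
Step: boxtree.carve[/zego]
Result: ok
Step: remeasure.express[-9; mm; yd]
Result: -5/508
Step: boxtree.jot[/zego/ti; ce_amp]
Result: created
Step: boxtree.readout[/zego/ti]
Result: ce_amp


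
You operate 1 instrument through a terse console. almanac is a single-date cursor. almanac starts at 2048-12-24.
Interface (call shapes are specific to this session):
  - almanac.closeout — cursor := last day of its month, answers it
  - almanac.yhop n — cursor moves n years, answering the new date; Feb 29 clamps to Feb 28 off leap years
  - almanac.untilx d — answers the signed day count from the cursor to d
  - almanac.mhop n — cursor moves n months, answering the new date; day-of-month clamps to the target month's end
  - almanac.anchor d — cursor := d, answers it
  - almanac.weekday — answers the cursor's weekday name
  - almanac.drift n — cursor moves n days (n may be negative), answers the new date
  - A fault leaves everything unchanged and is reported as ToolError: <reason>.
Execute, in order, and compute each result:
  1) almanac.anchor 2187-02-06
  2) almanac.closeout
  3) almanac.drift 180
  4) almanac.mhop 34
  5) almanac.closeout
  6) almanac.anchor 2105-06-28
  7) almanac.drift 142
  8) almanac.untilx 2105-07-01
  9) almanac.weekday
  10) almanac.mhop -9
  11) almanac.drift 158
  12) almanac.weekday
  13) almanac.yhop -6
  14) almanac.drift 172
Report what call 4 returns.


Answer: 2190-06-27

Derivation:
CALL almanac.anchor[d='2187-02-06']
RET  2187-02-06
CALL almanac.closeout[]
RET  2187-02-28
CALL almanac.drift[n='180']
RET  2187-08-27
CALL almanac.mhop[n='34']
RET  2190-06-27
CALL almanac.closeout[]
RET  2190-06-30
CALL almanac.anchor[d='2105-06-28']
RET  2105-06-28
CALL almanac.drift[n='142']
RET  2105-11-17
CALL almanac.untilx[d='2105-07-01']
RET  -139
CALL almanac.weekday[]
RET  Tuesday
CALL almanac.mhop[n='-9']
RET  2105-02-17
CALL almanac.drift[n='158']
RET  2105-07-25
CALL almanac.weekday[]
RET  Saturday
CALL almanac.yhop[n='-6']
RET  2099-07-25
CALL almanac.drift[n='172']
RET  2100-01-13


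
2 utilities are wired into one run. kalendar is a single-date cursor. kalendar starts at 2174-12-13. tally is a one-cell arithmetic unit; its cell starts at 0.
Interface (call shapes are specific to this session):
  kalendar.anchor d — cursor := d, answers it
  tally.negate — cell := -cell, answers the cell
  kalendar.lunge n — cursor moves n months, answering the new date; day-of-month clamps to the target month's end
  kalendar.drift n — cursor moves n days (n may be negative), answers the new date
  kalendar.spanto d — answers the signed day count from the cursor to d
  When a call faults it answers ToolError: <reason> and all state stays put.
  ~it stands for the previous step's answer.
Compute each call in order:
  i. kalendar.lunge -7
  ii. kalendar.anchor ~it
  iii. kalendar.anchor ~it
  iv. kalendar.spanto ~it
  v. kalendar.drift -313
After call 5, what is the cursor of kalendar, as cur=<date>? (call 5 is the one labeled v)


Answer: cur=2173-07-04

Derivation:
! 1. kalendar.lunge(-7) -> 2174-05-13
! 2. kalendar.anchor(~it) -> 2174-05-13
! 3. kalendar.anchor(~it) -> 2174-05-13
! 4. kalendar.spanto(~it) -> 0
! 5. kalendar.drift(-313) -> 2173-07-04


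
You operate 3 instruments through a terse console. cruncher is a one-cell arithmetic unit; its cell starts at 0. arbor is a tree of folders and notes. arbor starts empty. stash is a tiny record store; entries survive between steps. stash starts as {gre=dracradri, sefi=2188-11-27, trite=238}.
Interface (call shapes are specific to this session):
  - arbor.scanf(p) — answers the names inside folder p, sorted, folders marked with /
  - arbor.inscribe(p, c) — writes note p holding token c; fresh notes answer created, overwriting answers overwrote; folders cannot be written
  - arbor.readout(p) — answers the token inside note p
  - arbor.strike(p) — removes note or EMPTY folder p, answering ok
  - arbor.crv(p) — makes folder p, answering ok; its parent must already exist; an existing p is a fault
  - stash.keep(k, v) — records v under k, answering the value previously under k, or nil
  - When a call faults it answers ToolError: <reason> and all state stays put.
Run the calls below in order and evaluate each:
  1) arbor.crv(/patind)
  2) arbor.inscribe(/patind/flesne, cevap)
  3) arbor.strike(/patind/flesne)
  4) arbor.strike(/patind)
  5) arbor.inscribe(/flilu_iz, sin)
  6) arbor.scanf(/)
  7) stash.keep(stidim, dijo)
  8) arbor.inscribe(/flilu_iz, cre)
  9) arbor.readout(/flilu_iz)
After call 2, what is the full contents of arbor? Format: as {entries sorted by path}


>> crv(/patind)
<< ok
>> inscribe(/patind/flesne, cevap)
<< created
>> strike(/patind/flesne)
<< ok
>> strike(/patind)
<< ok
>> inscribe(/flilu_iz, sin)
<< created
>> scanf(/)
<< [flilu_iz]
>> keep(stidim, dijo)
<< nil
>> inscribe(/flilu_iz, cre)
<< overwrote
>> readout(/flilu_iz)
<< cre

Answer: {patind/, patind/flesne=cevap}


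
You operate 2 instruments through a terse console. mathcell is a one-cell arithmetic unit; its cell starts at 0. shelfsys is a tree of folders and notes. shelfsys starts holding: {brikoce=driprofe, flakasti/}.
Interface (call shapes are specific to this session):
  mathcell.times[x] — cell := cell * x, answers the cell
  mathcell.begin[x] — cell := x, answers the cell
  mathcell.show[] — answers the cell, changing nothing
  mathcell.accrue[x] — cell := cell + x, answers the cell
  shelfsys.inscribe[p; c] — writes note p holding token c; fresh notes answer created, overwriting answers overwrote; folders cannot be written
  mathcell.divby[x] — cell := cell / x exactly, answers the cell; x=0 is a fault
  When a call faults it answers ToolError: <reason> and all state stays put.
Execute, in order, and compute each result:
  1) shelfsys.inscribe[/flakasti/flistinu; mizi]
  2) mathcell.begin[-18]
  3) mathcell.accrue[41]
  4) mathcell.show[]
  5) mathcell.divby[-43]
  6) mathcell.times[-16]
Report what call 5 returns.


==> shelfsys.inscribe(p→/flakasti/flistinu, c→mizi)
<== created
==> mathcell.begin(x→-18)
<== -18
==> mathcell.accrue(x→41)
<== 23
==> mathcell.show()
<== 23
==> mathcell.divby(x→-43)
<== -23/43
==> mathcell.times(x→-16)
<== 368/43

Answer: -23/43


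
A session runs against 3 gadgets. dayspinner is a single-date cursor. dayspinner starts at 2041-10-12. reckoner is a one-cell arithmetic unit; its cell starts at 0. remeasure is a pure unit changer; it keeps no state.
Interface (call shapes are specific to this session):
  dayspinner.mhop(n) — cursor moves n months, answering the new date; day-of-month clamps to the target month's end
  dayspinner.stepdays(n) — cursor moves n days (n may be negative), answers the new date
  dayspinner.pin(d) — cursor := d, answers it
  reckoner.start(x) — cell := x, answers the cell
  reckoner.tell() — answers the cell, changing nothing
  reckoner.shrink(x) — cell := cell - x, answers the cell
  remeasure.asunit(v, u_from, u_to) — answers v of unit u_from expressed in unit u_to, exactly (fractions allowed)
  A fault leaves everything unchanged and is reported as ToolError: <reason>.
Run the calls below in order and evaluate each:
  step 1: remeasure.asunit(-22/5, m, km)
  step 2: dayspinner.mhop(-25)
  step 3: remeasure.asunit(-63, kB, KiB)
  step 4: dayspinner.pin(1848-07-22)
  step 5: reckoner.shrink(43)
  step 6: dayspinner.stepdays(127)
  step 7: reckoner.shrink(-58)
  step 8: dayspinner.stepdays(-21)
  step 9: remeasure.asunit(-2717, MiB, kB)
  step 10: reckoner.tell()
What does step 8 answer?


I call asunit on v='-22/5', u_from='m', u_to='km', → -11/2500.
I run mhop on n='-25': 2039-09-12.
Now I run asunit on v='-63', u_from='kB', u_to='KiB', and get -7875/128.
I try pin on d='1848-07-22', and observe 1848-07-22.
I run shrink on x='43', → -43.
Next I call stepdays on n='127', giving 1848-11-26.
I try shrink on x='-58', and see 15.
I call stepdays on n='-21', and observe 1848-11-05.
Then asunit on v='-2717', u_from='MiB', u_to='kB', and see -356122624/125.
I call tell, which returns 15.

Answer: 1848-11-05


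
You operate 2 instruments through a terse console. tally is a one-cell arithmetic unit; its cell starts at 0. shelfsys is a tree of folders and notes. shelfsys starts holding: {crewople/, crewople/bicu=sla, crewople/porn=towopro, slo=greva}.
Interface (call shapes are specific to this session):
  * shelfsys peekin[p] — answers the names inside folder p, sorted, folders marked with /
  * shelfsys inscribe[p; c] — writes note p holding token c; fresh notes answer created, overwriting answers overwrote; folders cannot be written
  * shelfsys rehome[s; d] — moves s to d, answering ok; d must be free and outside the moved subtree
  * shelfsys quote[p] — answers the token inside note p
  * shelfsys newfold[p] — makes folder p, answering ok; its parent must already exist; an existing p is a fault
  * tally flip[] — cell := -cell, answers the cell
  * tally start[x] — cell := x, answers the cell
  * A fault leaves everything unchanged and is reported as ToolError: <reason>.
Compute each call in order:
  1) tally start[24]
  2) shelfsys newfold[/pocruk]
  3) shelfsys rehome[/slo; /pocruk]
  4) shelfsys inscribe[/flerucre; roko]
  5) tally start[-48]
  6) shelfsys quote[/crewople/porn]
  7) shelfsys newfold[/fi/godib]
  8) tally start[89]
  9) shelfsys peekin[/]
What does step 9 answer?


-- tally start(x='24') == 24
-- shelfsys newfold(p='/pocruk') == ok
-- shelfsys rehome(s='/slo', d='/pocruk') == ToolError: exists
-- shelfsys inscribe(p='/flerucre', c='roko') == created
-- tally start(x='-48') == -48
-- shelfsys quote(p='/crewople/porn') == towopro
-- shelfsys newfold(p='/fi/godib') == ToolError: no parent
-- tally start(x='89') == 89
-- shelfsys peekin(p='/') == [crewople/, flerucre, pocruk/, slo]

Answer: [crewople/, flerucre, pocruk/, slo]


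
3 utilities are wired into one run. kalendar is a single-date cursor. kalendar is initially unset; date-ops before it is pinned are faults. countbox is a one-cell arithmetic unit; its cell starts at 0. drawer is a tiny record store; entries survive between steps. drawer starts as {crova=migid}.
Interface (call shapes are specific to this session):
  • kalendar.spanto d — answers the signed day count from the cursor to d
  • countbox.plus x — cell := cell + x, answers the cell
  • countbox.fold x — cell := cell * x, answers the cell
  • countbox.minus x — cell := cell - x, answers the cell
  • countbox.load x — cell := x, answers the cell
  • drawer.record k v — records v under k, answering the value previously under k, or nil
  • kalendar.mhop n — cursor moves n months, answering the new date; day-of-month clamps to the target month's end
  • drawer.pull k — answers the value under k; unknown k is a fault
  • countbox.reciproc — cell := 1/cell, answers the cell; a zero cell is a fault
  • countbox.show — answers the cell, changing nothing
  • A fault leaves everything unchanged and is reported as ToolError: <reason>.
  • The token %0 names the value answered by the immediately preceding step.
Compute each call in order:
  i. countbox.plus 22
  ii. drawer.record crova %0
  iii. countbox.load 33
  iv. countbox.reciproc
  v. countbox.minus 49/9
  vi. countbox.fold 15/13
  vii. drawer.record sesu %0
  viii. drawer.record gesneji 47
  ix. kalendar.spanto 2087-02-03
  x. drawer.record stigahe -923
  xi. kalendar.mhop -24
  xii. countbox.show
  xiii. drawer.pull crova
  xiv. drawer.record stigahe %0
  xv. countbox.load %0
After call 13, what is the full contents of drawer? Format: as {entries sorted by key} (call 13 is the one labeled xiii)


Answer: {crova=22, gesneji=47, sesu=-2680/429, stigahe=-923}

Derivation:
~$ plus x: 22
= 22
~$ record k: crova v: %0
= migid
~$ load x: 33
= 33
~$ reciproc
= 1/33
~$ minus x: 49/9
= -536/99
~$ fold x: 15/13
= -2680/429
~$ record k: sesu v: %0
= nil
~$ record k: gesneji v: 47
= nil
~$ spanto d: 2087-02-03
= ToolError: no date set
~$ record k: stigahe v: -923
= nil
~$ mhop n: -24
= ToolError: no date set
~$ show
= -2680/429
~$ pull k: crova
= 22
~$ record k: stigahe v: %0
= -923
~$ load x: %0
= -923


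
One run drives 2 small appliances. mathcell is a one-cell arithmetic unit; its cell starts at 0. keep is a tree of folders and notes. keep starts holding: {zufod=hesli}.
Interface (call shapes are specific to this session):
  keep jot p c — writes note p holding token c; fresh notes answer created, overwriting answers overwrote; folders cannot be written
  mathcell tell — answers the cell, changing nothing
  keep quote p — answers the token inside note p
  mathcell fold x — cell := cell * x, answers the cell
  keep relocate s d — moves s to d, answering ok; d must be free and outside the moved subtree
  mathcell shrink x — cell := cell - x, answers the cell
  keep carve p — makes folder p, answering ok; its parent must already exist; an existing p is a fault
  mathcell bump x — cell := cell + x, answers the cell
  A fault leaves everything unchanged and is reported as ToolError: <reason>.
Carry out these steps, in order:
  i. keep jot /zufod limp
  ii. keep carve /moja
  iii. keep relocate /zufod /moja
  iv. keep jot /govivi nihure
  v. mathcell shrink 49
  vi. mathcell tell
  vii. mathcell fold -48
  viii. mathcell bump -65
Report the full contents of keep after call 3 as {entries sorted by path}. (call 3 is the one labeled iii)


Answer: {moja/, zufod=limp}

Derivation:
> keep jot p='/zufod' c='limp'
= overwrote
> keep carve p='/moja'
= ok
> keep relocate s='/zufod' d='/moja'
= ToolError: exists
> keep jot p='/govivi' c='nihure'
= created
> mathcell shrink x='49'
= -49
> mathcell tell
= -49
> mathcell fold x='-48'
= 2352
> mathcell bump x='-65'
= 2287


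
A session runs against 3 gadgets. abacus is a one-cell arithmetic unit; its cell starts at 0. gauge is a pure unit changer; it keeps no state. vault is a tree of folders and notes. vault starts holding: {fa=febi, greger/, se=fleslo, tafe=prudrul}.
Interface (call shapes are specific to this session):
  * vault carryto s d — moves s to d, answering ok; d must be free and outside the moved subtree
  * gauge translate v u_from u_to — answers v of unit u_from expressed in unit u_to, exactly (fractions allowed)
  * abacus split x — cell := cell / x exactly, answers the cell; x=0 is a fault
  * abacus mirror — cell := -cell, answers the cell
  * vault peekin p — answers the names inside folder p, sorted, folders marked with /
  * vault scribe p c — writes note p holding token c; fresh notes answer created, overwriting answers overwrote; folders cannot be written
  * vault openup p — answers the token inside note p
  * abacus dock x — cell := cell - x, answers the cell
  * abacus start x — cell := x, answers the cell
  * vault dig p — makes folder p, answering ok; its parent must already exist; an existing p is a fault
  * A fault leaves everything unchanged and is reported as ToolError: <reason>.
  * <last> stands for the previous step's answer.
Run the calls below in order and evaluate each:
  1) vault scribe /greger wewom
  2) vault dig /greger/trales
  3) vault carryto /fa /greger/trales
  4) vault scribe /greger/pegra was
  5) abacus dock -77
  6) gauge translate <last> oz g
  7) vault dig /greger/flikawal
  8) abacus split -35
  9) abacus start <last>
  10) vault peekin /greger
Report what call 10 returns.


Act: vault scribe[/greger; wewom]
Obs: ToolError: is a directory
Act: vault dig[/greger/trales]
Obs: ok
Act: vault carryto[/fa; /greger/trales]
Obs: ToolError: exists
Act: vault scribe[/greger/pegra; was]
Obs: created
Act: abacus dock[-77]
Obs: 77
Act: gauge translate[<last>; oz; g]
Obs: 3492661249/1600000
Act: vault dig[/greger/flikawal]
Obs: ok
Act: abacus split[-35]
Obs: -11/5
Act: abacus start[<last>]
Obs: -11/5
Act: vault peekin[/greger]
Obs: [flikawal/, pegra, trales/]

Answer: [flikawal/, pegra, trales/]


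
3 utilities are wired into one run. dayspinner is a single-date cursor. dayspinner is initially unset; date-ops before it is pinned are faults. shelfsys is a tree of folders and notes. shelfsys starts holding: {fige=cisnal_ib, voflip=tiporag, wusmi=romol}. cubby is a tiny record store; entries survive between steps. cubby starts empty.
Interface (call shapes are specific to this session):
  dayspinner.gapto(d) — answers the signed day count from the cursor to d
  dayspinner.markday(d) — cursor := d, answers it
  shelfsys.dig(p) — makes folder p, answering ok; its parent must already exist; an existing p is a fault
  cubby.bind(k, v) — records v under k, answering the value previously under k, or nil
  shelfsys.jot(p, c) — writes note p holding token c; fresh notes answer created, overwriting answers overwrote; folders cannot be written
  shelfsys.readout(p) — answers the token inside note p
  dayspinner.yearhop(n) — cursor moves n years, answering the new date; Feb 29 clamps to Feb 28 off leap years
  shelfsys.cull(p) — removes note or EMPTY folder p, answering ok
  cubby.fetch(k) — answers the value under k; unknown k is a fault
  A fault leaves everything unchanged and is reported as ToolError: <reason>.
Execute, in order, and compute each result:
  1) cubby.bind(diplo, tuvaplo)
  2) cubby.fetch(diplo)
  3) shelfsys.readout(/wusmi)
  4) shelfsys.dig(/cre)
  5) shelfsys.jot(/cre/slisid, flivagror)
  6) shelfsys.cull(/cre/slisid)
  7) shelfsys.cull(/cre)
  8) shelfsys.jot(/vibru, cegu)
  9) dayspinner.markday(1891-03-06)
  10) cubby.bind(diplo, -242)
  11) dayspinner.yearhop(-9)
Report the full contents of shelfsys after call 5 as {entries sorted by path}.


-> cubby.bind(k: diplo, v: tuvaplo)
<- nil
-> cubby.fetch(k: diplo)
<- tuvaplo
-> shelfsys.readout(p: /wusmi)
<- romol
-> shelfsys.dig(p: /cre)
<- ok
-> shelfsys.jot(p: /cre/slisid, c: flivagror)
<- created
-> shelfsys.cull(p: /cre/slisid)
<- ok
-> shelfsys.cull(p: /cre)
<- ok
-> shelfsys.jot(p: /vibru, c: cegu)
<- created
-> dayspinner.markday(d: 1891-03-06)
<- 1891-03-06
-> cubby.bind(k: diplo, v: -242)
<- tuvaplo
-> dayspinner.yearhop(n: -9)
<- 1882-03-06

Answer: {cre/, cre/slisid=flivagror, fige=cisnal_ib, voflip=tiporag, wusmi=romol}


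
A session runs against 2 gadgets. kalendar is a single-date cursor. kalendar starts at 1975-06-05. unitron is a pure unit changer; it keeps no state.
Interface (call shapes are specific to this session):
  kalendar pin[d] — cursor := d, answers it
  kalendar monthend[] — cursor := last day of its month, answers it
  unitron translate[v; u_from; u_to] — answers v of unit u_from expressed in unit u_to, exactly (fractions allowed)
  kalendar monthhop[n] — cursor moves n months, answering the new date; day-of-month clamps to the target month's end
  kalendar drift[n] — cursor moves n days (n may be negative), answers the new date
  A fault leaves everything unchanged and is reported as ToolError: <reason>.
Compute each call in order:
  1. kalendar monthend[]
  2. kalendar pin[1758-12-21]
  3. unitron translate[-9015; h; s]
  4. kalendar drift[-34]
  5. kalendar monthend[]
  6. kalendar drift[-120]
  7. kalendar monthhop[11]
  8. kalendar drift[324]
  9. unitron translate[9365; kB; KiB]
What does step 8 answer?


Now I run kalendar monthend, and see 1975-06-30.
I use kalendar pin with d='1758-12-21', yielding 1758-12-21.
I try unitron translate with v='-9015', u_from='h', u_to='s', which returns -32454000.
Next I call kalendar drift with n='-34', and get 1758-11-17.
Now I run kalendar monthend, which returns 1758-11-30.
I invoke kalendar drift with n='-120', → 1758-08-02.
Next I call kalendar monthhop with n='11', which returns 1759-07-02.
I try kalendar drift with n='324', and observe 1760-05-21.
Now I run unitron translate with v='9365', u_from='kB', u_to='KiB', — result: 1170625/128.

Answer: 1760-05-21


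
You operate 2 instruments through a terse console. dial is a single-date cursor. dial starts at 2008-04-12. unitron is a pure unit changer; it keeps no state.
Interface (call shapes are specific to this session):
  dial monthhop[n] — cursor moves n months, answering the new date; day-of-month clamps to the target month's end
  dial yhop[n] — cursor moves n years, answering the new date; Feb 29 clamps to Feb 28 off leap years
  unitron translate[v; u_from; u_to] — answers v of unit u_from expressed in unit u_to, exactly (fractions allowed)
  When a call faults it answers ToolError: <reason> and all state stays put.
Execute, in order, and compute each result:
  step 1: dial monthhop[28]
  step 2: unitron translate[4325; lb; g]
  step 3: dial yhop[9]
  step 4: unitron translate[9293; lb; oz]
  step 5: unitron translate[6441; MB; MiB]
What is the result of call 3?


Act: dial monthhop[n='28']
Obs: 2010-08-12
Act: unitron translate[v='4325'; u_from='lb'; u_to='g']
Obs: 7847148001/4000
Act: dial yhop[n='9']
Obs: 2019-08-12
Act: unitron translate[v='9293'; u_from='lb'; u_to='oz']
Obs: 148688
Act: unitron translate[v='6441'; u_from='MB'; u_to='MiB']
Obs: 100640625/16384

Answer: 2019-08-12


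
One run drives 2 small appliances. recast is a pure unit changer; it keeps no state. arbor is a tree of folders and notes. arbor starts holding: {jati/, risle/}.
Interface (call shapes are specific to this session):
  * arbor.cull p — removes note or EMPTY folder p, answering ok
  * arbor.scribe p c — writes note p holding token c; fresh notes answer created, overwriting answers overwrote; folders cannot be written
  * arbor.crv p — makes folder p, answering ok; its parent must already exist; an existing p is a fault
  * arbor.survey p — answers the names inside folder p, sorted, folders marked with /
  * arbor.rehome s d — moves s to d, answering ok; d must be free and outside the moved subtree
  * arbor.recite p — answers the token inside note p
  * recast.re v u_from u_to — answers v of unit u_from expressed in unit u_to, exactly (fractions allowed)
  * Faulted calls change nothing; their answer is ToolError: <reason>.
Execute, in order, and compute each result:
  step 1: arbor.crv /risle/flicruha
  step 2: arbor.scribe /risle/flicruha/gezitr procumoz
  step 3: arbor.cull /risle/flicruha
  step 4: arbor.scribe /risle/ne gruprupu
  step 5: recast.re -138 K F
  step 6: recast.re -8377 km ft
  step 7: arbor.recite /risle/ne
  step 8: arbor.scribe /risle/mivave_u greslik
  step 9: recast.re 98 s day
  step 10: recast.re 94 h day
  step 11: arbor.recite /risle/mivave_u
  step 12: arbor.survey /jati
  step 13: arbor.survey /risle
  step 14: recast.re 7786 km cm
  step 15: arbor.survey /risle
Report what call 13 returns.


Now I run crv passing p='/risle/flicruha', — result: ok.
Calling scribe passing p='/risle/flicruha/gezitr', c='procumoz', which returns created.
I run cull passing p='/risle/flicruha', → ToolError: not empty.
Invoking scribe passing p='/risle/ne', c='gruprupu', and get created.
I use re passing v='-138', u_from='K', u_to='F', giving -70807/100.
I call re passing v='-8377', u_from='km', u_to='ft', and observe -10471250000/381.
I run recite passing p='/risle/ne', and get gruprupu.
I try scribe passing p='/risle/mivave_u', c='greslik', → created.
Next I call re passing v='98', u_from='s', u_to='day', and see 49/43200.
I invoke re passing v='94', u_from='h', u_to='day', and observe 47/12.
I use recite passing p='/risle/mivave_u', and see greslik.
I try survey passing p='/jati', and see [].
Then survey passing p='/risle', and observe [flicruha/, mivave_u, ne].
I use re passing v='7786', u_from='km', u_to='cm', yielding 778600000.
I call survey passing p='/risle', — result: [flicruha/, mivave_u, ne].

Answer: [flicruha/, mivave_u, ne]


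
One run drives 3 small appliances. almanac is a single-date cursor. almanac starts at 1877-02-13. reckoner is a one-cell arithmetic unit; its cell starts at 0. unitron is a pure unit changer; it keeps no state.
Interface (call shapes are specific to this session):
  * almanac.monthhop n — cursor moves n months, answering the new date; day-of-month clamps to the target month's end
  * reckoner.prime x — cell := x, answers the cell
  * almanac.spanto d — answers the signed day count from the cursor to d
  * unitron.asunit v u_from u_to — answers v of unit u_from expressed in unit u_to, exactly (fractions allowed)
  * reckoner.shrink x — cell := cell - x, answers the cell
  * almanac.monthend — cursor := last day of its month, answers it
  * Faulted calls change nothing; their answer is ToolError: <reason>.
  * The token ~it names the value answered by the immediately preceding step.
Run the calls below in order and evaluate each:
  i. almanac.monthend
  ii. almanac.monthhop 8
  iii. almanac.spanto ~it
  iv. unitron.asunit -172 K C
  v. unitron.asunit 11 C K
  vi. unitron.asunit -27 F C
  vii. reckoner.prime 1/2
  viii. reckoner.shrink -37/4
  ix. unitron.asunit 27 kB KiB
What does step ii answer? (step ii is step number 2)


>> almanac.monthend()
<< 1877-02-28
>> almanac.monthhop(n: 8)
<< 1877-10-28
>> almanac.spanto(d: ~it)
<< 0
>> unitron.asunit(v: -172, u_from: K, u_to: C)
<< -8903/20
>> unitron.asunit(v: 11, u_from: C, u_to: K)
<< 5683/20
>> unitron.asunit(v: -27, u_from: F, u_to: C)
<< -295/9
>> reckoner.prime(x: 1/2)
<< 1/2
>> reckoner.shrink(x: -37/4)
<< 39/4
>> unitron.asunit(v: 27, u_from: kB, u_to: KiB)
<< 3375/128

Answer: 1877-10-28


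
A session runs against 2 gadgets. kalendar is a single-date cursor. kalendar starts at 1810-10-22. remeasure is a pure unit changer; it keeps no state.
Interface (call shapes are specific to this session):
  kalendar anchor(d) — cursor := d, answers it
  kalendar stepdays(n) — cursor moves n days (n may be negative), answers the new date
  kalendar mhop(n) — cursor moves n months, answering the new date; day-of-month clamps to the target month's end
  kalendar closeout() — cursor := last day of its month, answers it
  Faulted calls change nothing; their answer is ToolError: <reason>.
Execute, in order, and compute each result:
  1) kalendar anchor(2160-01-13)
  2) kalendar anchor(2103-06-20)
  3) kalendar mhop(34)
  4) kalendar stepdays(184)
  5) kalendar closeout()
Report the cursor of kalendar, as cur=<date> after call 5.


→ kalendar anchor(d=2160-01-13)
← 2160-01-13
→ kalendar anchor(d=2103-06-20)
← 2103-06-20
→ kalendar mhop(n=34)
← 2106-04-20
→ kalendar stepdays(n=184)
← 2106-10-21
→ kalendar closeout()
← 2106-10-31

Answer: cur=2106-10-31
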